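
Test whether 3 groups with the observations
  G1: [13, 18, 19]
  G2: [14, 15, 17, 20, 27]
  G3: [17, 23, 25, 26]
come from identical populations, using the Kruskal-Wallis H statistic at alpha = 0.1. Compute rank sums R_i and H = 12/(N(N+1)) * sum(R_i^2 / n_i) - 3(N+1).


Step 1: Combine all N = 12 observations and assign midranks.
sorted (value, group, rank): (13,G1,1), (14,G2,2), (15,G2,3), (17,G2,4.5), (17,G3,4.5), (18,G1,6), (19,G1,7), (20,G2,8), (23,G3,9), (25,G3,10), (26,G3,11), (27,G2,12)
Step 2: Sum ranks within each group.
R_1 = 14 (n_1 = 3)
R_2 = 29.5 (n_2 = 5)
R_3 = 34.5 (n_3 = 4)
Step 3: H = 12/(N(N+1)) * sum(R_i^2/n_i) - 3(N+1)
     = 12/(12*13) * (14^2/3 + 29.5^2/5 + 34.5^2/4) - 3*13
     = 0.076923 * 536.946 - 39
     = 2.303526.
Step 4: Ties present; correction factor C = 1 - 6/(12^3 - 12) = 0.996503. Corrected H = 2.303526 / 0.996503 = 2.311608.
Step 5: Under H0, H ~ chi^2(2); p-value = 0.314804.
Step 6: alpha = 0.1. fail to reject H0.

H = 2.3116, df = 2, p = 0.314804, fail to reject H0.


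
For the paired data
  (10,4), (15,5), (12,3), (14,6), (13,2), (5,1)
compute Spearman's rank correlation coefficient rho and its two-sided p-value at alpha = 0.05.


Step 1: Rank x and y separately (midranks; no ties here).
rank(x): 10->2, 15->6, 12->3, 14->5, 13->4, 5->1
rank(y): 4->4, 5->5, 3->3, 6->6, 2->2, 1->1
Step 2: d_i = R_x(i) - R_y(i); compute d_i^2.
  (2-4)^2=4, (6-5)^2=1, (3-3)^2=0, (5-6)^2=1, (4-2)^2=4, (1-1)^2=0
sum(d^2) = 10.
Step 3: rho = 1 - 6*10 / (6*(6^2 - 1)) = 1 - 60/210 = 0.714286.
Step 4: Under H0, t = rho * sqrt((n-2)/(1-rho^2)) = 2.0412 ~ t(4).
Step 5: Two-sided p-value from the t-distribution with 4 df = 0.110787.
Step 6: alpha = 0.05. fail to reject H0.

rho = 0.7143, p = 0.110787, fail to reject H0 at alpha = 0.05.


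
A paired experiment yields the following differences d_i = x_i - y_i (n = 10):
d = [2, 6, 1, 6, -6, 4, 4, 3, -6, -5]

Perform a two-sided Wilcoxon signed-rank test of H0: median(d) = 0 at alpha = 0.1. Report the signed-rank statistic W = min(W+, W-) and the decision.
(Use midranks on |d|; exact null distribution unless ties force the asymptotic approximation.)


Step 1: Drop any zero differences (none here) and take |d_i|.
|d| = [2, 6, 1, 6, 6, 4, 4, 3, 6, 5]
Step 2: Midrank |d_i| (ties get averaged ranks).
ranks: |2|->2, |6|->8.5, |1|->1, |6|->8.5, |6|->8.5, |4|->4.5, |4|->4.5, |3|->3, |6|->8.5, |5|->6
Step 3: Attach original signs; sum ranks with positive sign and with negative sign.
W+ = 2 + 8.5 + 1 + 8.5 + 4.5 + 4.5 + 3 = 32
W- = 8.5 + 8.5 + 6 = 23
(Check: W+ + W- = 55 should equal n(n+1)/2 = 55.)
Step 4: Test statistic W = min(W+, W-) = 23.
Step 5: Ties in |d|, so use the tie-corrected normal approximation.
        E[W] = n(n+1)/4 = 10*11/4 = 27.5.
        Tie groups: |d|=4 (t=2), |d|=6 (t=4); sum(t^3 - t) = 66.
        Var[W] = n(n+1)(2n+1)/24 - sum(t^3-t)/48 = 2310/24 - 66/48 = 94.875.
        z = (W - E[W]) / sqrt(Var[W]) = (23 - 27.5) / 9.7404 = -0.4620.
        Two-sided p = 2*Phi(z) = 0.644085.
Step 6: alpha = 0.1. fail to reject H0.

W+ = 32, W- = 23, W = min = 23, p = 0.644085, fail to reject H0.


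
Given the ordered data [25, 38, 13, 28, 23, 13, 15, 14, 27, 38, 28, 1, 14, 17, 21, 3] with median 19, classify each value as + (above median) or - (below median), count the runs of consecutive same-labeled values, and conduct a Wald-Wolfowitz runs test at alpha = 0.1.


Step 1: Compute median = 19; label A = above, B = below.
Labels in order: AABAABBBAAABBBAB  (n_A = 8, n_B = 8)
Step 2: Count runs R = 8.
Step 3: Under H0 (random ordering), E[R] = 2*n_A*n_B/(n_A+n_B) + 1 = 2*8*8/16 + 1 = 9.0000.
        Var[R] = 2*n_A*n_B*(2*n_A*n_B - n_A - n_B) / ((n_A+n_B)^2 * (n_A+n_B-1)) = 14336/3840 = 3.7333.
        SD[R] = 1.9322.
Step 4: Continuity-corrected z = (R + 0.5 - E[R]) / SD[R] = (8 + 0.5 - 9.0000) / 1.9322 = -0.2588.
Step 5: Two-sided p-value via normal approximation = 2*(1 - Phi(|z|)) = 0.795809.
Step 6: alpha = 0.1. fail to reject H0.

R = 8, z = -0.2588, p = 0.795809, fail to reject H0.


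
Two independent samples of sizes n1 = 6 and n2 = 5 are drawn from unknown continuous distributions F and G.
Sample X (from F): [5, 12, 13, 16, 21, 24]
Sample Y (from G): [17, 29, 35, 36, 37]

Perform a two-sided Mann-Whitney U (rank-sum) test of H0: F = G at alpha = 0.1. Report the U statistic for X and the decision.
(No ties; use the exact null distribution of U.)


Step 1: Combine and sort all 11 observations; assign midranks.
sorted (value, group): (5,X), (12,X), (13,X), (16,X), (17,Y), (21,X), (24,X), (29,Y), (35,Y), (36,Y), (37,Y)
ranks: 5->1, 12->2, 13->3, 16->4, 17->5, 21->6, 24->7, 29->8, 35->9, 36->10, 37->11
Step 2: Rank sum for X: R1 = 1 + 2 + 3 + 4 + 6 + 7 = 23.
Step 3: U_X = R1 - n1(n1+1)/2 = 23 - 6*7/2 = 23 - 21 = 2.
       U_Y = n1*n2 - U_X = 30 - 2 = 28.
Step 4: No ties, so the exact null distribution of U (based on enumerating the C(11,6) = 462 equally likely rank assignments) gives the two-sided p-value.
Step 5: p-value = 0.017316; compare to alpha = 0.1. reject H0.

U_X = 2, p = 0.017316, reject H0 at alpha = 0.1.


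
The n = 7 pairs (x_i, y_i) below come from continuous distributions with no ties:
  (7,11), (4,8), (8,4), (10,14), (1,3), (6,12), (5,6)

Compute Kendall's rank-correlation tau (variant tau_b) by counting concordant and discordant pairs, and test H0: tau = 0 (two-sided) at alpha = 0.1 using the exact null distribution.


Step 1: Enumerate the 21 unordered pairs (i,j) with i<j and classify each by sign(x_j-x_i) * sign(y_j-y_i).
  (1,2):dx=-3,dy=-3->C; (1,3):dx=+1,dy=-7->D; (1,4):dx=+3,dy=+3->C; (1,5):dx=-6,dy=-8->C
  (1,6):dx=-1,dy=+1->D; (1,7):dx=-2,dy=-5->C; (2,3):dx=+4,dy=-4->D; (2,4):dx=+6,dy=+6->C
  (2,5):dx=-3,dy=-5->C; (2,6):dx=+2,dy=+4->C; (2,7):dx=+1,dy=-2->D; (3,4):dx=+2,dy=+10->C
  (3,5):dx=-7,dy=-1->C; (3,6):dx=-2,dy=+8->D; (3,7):dx=-3,dy=+2->D; (4,5):dx=-9,dy=-11->C
  (4,6):dx=-4,dy=-2->C; (4,7):dx=-5,dy=-8->C; (5,6):dx=+5,dy=+9->C; (5,7):dx=+4,dy=+3->C
  (6,7):dx=-1,dy=-6->C
Step 2: C = 15, D = 6, total pairs = 21.
Step 3: tau = (C - D)/(n(n-1)/2) = (15 - 6)/21 = 0.428571.
Step 4: Exact two-sided p-value (enumerate n! = 5040 permutations of y under H0): p = 0.238889.
Step 5: alpha = 0.1. fail to reject H0.

tau_b = 0.4286 (C=15, D=6), p = 0.238889, fail to reject H0.


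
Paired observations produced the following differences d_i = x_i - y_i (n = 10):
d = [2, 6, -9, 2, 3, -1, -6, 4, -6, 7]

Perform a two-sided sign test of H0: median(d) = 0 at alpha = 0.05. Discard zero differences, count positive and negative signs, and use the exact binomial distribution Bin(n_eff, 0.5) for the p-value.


Step 1: Discard zero differences. Original n = 10; n_eff = number of nonzero differences = 10.
Nonzero differences (with sign): +2, +6, -9, +2, +3, -1, -6, +4, -6, +7
Step 2: Count signs: positive = 6, negative = 4.
Step 3: Under H0: P(positive) = 0.5, so the number of positives S ~ Bin(10, 0.5).
Step 4: Two-sided exact p-value = sum of Bin(10,0.5) probabilities at or below the observed probability = 0.753906.
Step 5: alpha = 0.05. fail to reject H0.

n_eff = 10, pos = 6, neg = 4, p = 0.753906, fail to reject H0.


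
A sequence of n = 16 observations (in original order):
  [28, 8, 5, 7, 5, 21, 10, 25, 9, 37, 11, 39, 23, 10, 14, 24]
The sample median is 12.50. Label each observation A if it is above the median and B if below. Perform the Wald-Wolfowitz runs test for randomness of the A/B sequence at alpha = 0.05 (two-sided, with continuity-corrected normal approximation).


Step 1: Compute median = 12.50; label A = above, B = below.
Labels in order: ABBBBABABABAABAA  (n_A = 8, n_B = 8)
Step 2: Count runs R = 11.
Step 3: Under H0 (random ordering), E[R] = 2*n_A*n_B/(n_A+n_B) + 1 = 2*8*8/16 + 1 = 9.0000.
        Var[R] = 2*n_A*n_B*(2*n_A*n_B - n_A - n_B) / ((n_A+n_B)^2 * (n_A+n_B-1)) = 14336/3840 = 3.7333.
        SD[R] = 1.9322.
Step 4: Continuity-corrected z = (R - 0.5 - E[R]) / SD[R] = (11 - 0.5 - 9.0000) / 1.9322 = 0.7763.
Step 5: Two-sided p-value via normal approximation = 2*(1 - Phi(|z|)) = 0.437558.
Step 6: alpha = 0.05. fail to reject H0.

R = 11, z = 0.7763, p = 0.437558, fail to reject H0.


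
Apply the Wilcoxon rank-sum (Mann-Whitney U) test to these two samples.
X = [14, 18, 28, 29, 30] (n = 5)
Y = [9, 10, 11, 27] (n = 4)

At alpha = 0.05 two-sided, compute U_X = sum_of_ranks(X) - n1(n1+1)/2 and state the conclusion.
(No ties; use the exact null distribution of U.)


Step 1: Combine and sort all 9 observations; assign midranks.
sorted (value, group): (9,Y), (10,Y), (11,Y), (14,X), (18,X), (27,Y), (28,X), (29,X), (30,X)
ranks: 9->1, 10->2, 11->3, 14->4, 18->5, 27->6, 28->7, 29->8, 30->9
Step 2: Rank sum for X: R1 = 4 + 5 + 7 + 8 + 9 = 33.
Step 3: U_X = R1 - n1(n1+1)/2 = 33 - 5*6/2 = 33 - 15 = 18.
       U_Y = n1*n2 - U_X = 20 - 18 = 2.
Step 4: No ties, so the exact null distribution of U (based on enumerating the C(9,5) = 126 equally likely rank assignments) gives the two-sided p-value.
Step 5: p-value = 0.063492; compare to alpha = 0.05. fail to reject H0.

U_X = 18, p = 0.063492, fail to reject H0 at alpha = 0.05.


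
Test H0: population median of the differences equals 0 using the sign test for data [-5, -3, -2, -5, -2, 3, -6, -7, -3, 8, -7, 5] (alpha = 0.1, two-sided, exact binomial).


Step 1: Discard zero differences. Original n = 12; n_eff = number of nonzero differences = 12.
Nonzero differences (with sign): -5, -3, -2, -5, -2, +3, -6, -7, -3, +8, -7, +5
Step 2: Count signs: positive = 3, negative = 9.
Step 3: Under H0: P(positive) = 0.5, so the number of positives S ~ Bin(12, 0.5).
Step 4: Two-sided exact p-value = sum of Bin(12,0.5) probabilities at or below the observed probability = 0.145996.
Step 5: alpha = 0.1. fail to reject H0.

n_eff = 12, pos = 3, neg = 9, p = 0.145996, fail to reject H0.


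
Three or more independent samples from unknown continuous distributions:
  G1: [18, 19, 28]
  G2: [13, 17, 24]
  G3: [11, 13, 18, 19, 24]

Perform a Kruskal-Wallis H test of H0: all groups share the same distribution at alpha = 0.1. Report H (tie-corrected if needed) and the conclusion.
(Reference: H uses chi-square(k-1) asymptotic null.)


Step 1: Combine all N = 11 observations and assign midranks.
sorted (value, group, rank): (11,G3,1), (13,G2,2.5), (13,G3,2.5), (17,G2,4), (18,G1,5.5), (18,G3,5.5), (19,G1,7.5), (19,G3,7.5), (24,G2,9.5), (24,G3,9.5), (28,G1,11)
Step 2: Sum ranks within each group.
R_1 = 24 (n_1 = 3)
R_2 = 16 (n_2 = 3)
R_3 = 26 (n_3 = 5)
Step 3: H = 12/(N(N+1)) * sum(R_i^2/n_i) - 3(N+1)
     = 12/(11*12) * (24^2/3 + 16^2/3 + 26^2/5) - 3*12
     = 0.090909 * 412.533 - 36
     = 1.503030.
Step 4: Ties present; correction factor C = 1 - 24/(11^3 - 11) = 0.981818. Corrected H = 1.503030 / 0.981818 = 1.530864.
Step 5: Under H0, H ~ chi^2(2); p-value = 0.465133.
Step 6: alpha = 0.1. fail to reject H0.

H = 1.5309, df = 2, p = 0.465133, fail to reject H0.


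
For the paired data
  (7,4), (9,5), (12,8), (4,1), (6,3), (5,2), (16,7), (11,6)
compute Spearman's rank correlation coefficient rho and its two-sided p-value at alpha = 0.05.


Step 1: Rank x and y separately (midranks; no ties here).
rank(x): 7->4, 9->5, 12->7, 4->1, 6->3, 5->2, 16->8, 11->6
rank(y): 4->4, 5->5, 8->8, 1->1, 3->3, 2->2, 7->7, 6->6
Step 2: d_i = R_x(i) - R_y(i); compute d_i^2.
  (4-4)^2=0, (5-5)^2=0, (7-8)^2=1, (1-1)^2=0, (3-3)^2=0, (2-2)^2=0, (8-7)^2=1, (6-6)^2=0
sum(d^2) = 2.
Step 3: rho = 1 - 6*2 / (8*(8^2 - 1)) = 1 - 12/504 = 0.976190.
Step 4: Under H0, t = rho * sqrt((n-2)/(1-rho^2)) = 11.0235 ~ t(6).
Step 5: Two-sided p-value from the t-distribution with 6 df = 0.000033.
Step 6: alpha = 0.05. reject H0.

rho = 0.9762, p = 0.000033, reject H0 at alpha = 0.05.


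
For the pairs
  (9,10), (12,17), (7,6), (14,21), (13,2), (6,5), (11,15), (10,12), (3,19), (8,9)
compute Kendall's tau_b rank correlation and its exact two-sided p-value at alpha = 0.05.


Step 1: Enumerate the 45 unordered pairs (i,j) with i<j and classify each by sign(x_j-x_i) * sign(y_j-y_i).
  (1,2):dx=+3,dy=+7->C; (1,3):dx=-2,dy=-4->C; (1,4):dx=+5,dy=+11->C; (1,5):dx=+4,dy=-8->D
  (1,6):dx=-3,dy=-5->C; (1,7):dx=+2,dy=+5->C; (1,8):dx=+1,dy=+2->C; (1,9):dx=-6,dy=+9->D
  (1,10):dx=-1,dy=-1->C; (2,3):dx=-5,dy=-11->C; (2,4):dx=+2,dy=+4->C; (2,5):dx=+1,dy=-15->D
  (2,6):dx=-6,dy=-12->C; (2,7):dx=-1,dy=-2->C; (2,8):dx=-2,dy=-5->C; (2,9):dx=-9,dy=+2->D
  (2,10):dx=-4,dy=-8->C; (3,4):dx=+7,dy=+15->C; (3,5):dx=+6,dy=-4->D; (3,6):dx=-1,dy=-1->C
  (3,7):dx=+4,dy=+9->C; (3,8):dx=+3,dy=+6->C; (3,9):dx=-4,dy=+13->D; (3,10):dx=+1,dy=+3->C
  (4,5):dx=-1,dy=-19->C; (4,6):dx=-8,dy=-16->C; (4,7):dx=-3,dy=-6->C; (4,8):dx=-4,dy=-9->C
  (4,9):dx=-11,dy=-2->C; (4,10):dx=-6,dy=-12->C; (5,6):dx=-7,dy=+3->D; (5,7):dx=-2,dy=+13->D
  (5,8):dx=-3,dy=+10->D; (5,9):dx=-10,dy=+17->D; (5,10):dx=-5,dy=+7->D; (6,7):dx=+5,dy=+10->C
  (6,8):dx=+4,dy=+7->C; (6,9):dx=-3,dy=+14->D; (6,10):dx=+2,dy=+4->C; (7,8):dx=-1,dy=-3->C
  (7,9):dx=-8,dy=+4->D; (7,10):dx=-3,dy=-6->C; (8,9):dx=-7,dy=+7->D; (8,10):dx=-2,dy=-3->C
  (9,10):dx=+5,dy=-10->D
Step 2: C = 30, D = 15, total pairs = 45.
Step 3: tau = (C - D)/(n(n-1)/2) = (30 - 15)/45 = 0.333333.
Step 4: Exact two-sided p-value (enumerate n! = 3628800 permutations of y under H0): p = 0.216373.
Step 5: alpha = 0.05. fail to reject H0.

tau_b = 0.3333 (C=30, D=15), p = 0.216373, fail to reject H0.


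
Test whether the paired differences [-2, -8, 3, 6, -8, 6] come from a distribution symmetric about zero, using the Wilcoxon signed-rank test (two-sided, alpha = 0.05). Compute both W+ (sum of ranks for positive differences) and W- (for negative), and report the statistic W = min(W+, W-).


Step 1: Drop any zero differences (none here) and take |d_i|.
|d| = [2, 8, 3, 6, 8, 6]
Step 2: Midrank |d_i| (ties get averaged ranks).
ranks: |2|->1, |8|->5.5, |3|->2, |6|->3.5, |8|->5.5, |6|->3.5
Step 3: Attach original signs; sum ranks with positive sign and with negative sign.
W+ = 2 + 3.5 + 3.5 = 9
W- = 1 + 5.5 + 5.5 = 12
(Check: W+ + W- = 21 should equal n(n+1)/2 = 21.)
Step 4: Test statistic W = min(W+, W-) = 9.
Step 5: Ties in |d|, so use the tie-corrected normal approximation.
        E[W] = n(n+1)/4 = 6*7/4 = 10.5.
        Tie groups: |d|=6 (t=2), |d|=8 (t=2); sum(t^3 - t) = 12.
        Var[W] = n(n+1)(2n+1)/24 - sum(t^3-t)/48 = 546/24 - 12/48 = 22.5.
        z = (W - E[W]) / sqrt(Var[W]) = (9 - 10.5) / 4.7434 = -0.3162.
        Two-sided p = 2*Phi(z) = 0.751830.
Step 6: alpha = 0.05. fail to reject H0.

W+ = 9, W- = 12, W = min = 9, p = 0.751830, fail to reject H0.


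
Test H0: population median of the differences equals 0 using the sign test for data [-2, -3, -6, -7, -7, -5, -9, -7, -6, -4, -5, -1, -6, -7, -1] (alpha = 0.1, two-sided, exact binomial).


Step 1: Discard zero differences. Original n = 15; n_eff = number of nonzero differences = 15.
Nonzero differences (with sign): -2, -3, -6, -7, -7, -5, -9, -7, -6, -4, -5, -1, -6, -7, -1
Step 2: Count signs: positive = 0, negative = 15.
Step 3: Under H0: P(positive) = 0.5, so the number of positives S ~ Bin(15, 0.5).
Step 4: Two-sided exact p-value = sum of Bin(15,0.5) probabilities at or below the observed probability = 0.000061.
Step 5: alpha = 0.1. reject H0.

n_eff = 15, pos = 0, neg = 15, p = 0.000061, reject H0.


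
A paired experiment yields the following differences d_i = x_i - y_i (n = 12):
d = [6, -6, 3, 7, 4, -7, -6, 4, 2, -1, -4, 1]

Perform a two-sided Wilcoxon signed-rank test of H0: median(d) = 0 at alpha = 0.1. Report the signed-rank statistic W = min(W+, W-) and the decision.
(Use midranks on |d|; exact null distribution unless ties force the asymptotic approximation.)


Step 1: Drop any zero differences (none here) and take |d_i|.
|d| = [6, 6, 3, 7, 4, 7, 6, 4, 2, 1, 4, 1]
Step 2: Midrank |d_i| (ties get averaged ranks).
ranks: |6|->9, |6|->9, |3|->4, |7|->11.5, |4|->6, |7|->11.5, |6|->9, |4|->6, |2|->3, |1|->1.5, |4|->6, |1|->1.5
Step 3: Attach original signs; sum ranks with positive sign and with negative sign.
W+ = 9 + 4 + 11.5 + 6 + 6 + 3 + 1.5 = 41
W- = 9 + 11.5 + 9 + 1.5 + 6 = 37
(Check: W+ + W- = 78 should equal n(n+1)/2 = 78.)
Step 4: Test statistic W = min(W+, W-) = 37.
Step 5: Ties in |d|, so use the tie-corrected normal approximation.
        E[W] = n(n+1)/4 = 12*13/4 = 39.
        Tie groups: |d|=1 (t=2), |d|=4 (t=3), |d|=6 (t=3), |d|=7 (t=2); sum(t^3 - t) = 60.
        Var[W] = n(n+1)(2n+1)/24 - sum(t^3-t)/48 = 3900/24 - 60/48 = 161.25.
        z = (W - E[W]) / sqrt(Var[W]) = (37 - 39) / 12.6984 = -0.1575.
        Two-sided p = 2*Phi(z) = 0.874851.
Step 6: alpha = 0.1. fail to reject H0.

W+ = 41, W- = 37, W = min = 37, p = 0.874851, fail to reject H0.


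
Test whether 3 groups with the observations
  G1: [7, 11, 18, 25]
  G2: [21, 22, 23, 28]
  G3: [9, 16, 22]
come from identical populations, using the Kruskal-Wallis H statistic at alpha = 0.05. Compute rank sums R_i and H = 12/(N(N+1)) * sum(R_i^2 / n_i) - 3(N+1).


Step 1: Combine all N = 11 observations and assign midranks.
sorted (value, group, rank): (7,G1,1), (9,G3,2), (11,G1,3), (16,G3,4), (18,G1,5), (21,G2,6), (22,G2,7.5), (22,G3,7.5), (23,G2,9), (25,G1,10), (28,G2,11)
Step 2: Sum ranks within each group.
R_1 = 19 (n_1 = 4)
R_2 = 33.5 (n_2 = 4)
R_3 = 13.5 (n_3 = 3)
Step 3: H = 12/(N(N+1)) * sum(R_i^2/n_i) - 3(N+1)
     = 12/(11*12) * (19^2/4 + 33.5^2/4 + 13.5^2/3) - 3*12
     = 0.090909 * 431.562 - 36
     = 3.232955.
Step 4: Ties present; correction factor C = 1 - 6/(11^3 - 11) = 0.995455. Corrected H = 3.232955 / 0.995455 = 3.247717.
Step 5: Under H0, H ~ chi^2(2); p-value = 0.197137.
Step 6: alpha = 0.05. fail to reject H0.

H = 3.2477, df = 2, p = 0.197137, fail to reject H0.


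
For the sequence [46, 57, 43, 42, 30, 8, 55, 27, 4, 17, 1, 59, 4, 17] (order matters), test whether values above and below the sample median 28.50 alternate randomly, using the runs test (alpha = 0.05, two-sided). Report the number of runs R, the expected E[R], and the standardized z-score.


Step 1: Compute median = 28.50; label A = above, B = below.
Labels in order: AAAAABABBBBABB  (n_A = 7, n_B = 7)
Step 2: Count runs R = 6.
Step 3: Under H0 (random ordering), E[R] = 2*n_A*n_B/(n_A+n_B) + 1 = 2*7*7/14 + 1 = 8.0000.
        Var[R] = 2*n_A*n_B*(2*n_A*n_B - n_A - n_B) / ((n_A+n_B)^2 * (n_A+n_B-1)) = 8232/2548 = 3.2308.
        SD[R] = 1.7974.
Step 4: Continuity-corrected z = (R + 0.5 - E[R]) / SD[R] = (6 + 0.5 - 8.0000) / 1.7974 = -0.8345.
Step 5: Two-sided p-value via normal approximation = 2*(1 - Phi(|z|)) = 0.403986.
Step 6: alpha = 0.05. fail to reject H0.

R = 6, z = -0.8345, p = 0.403986, fail to reject H0.


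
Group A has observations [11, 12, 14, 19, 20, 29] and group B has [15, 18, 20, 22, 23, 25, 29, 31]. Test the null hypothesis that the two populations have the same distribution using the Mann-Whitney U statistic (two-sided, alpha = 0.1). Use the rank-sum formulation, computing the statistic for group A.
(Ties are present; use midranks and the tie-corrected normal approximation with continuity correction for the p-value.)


Step 1: Combine and sort all 14 observations; assign midranks.
sorted (value, group): (11,X), (12,X), (14,X), (15,Y), (18,Y), (19,X), (20,X), (20,Y), (22,Y), (23,Y), (25,Y), (29,X), (29,Y), (31,Y)
ranks: 11->1, 12->2, 14->3, 15->4, 18->5, 19->6, 20->7.5, 20->7.5, 22->9, 23->10, 25->11, 29->12.5, 29->12.5, 31->14
Step 2: Rank sum for X: R1 = 1 + 2 + 3 + 6 + 7.5 + 12.5 = 32.
Step 3: U_X = R1 - n1(n1+1)/2 = 32 - 6*7/2 = 32 - 21 = 11.
       U_Y = n1*n2 - U_X = 48 - 11 = 37.
Step 4: Ties are present, so use the tie-corrected normal approximation (with continuity correction) for the p-value.
Step 5: p-value = 0.105813; compare to alpha = 0.1. fail to reject H0.

U_X = 11, p = 0.105813, fail to reject H0 at alpha = 0.1.


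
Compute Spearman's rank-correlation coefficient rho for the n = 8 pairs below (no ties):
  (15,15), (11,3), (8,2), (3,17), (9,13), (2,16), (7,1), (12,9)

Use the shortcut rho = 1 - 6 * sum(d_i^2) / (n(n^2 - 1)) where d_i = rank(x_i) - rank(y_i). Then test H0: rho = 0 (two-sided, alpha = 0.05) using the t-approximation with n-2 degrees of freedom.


Step 1: Rank x and y separately (midranks; no ties here).
rank(x): 15->8, 11->6, 8->4, 3->2, 9->5, 2->1, 7->3, 12->7
rank(y): 15->6, 3->3, 2->2, 17->8, 13->5, 16->7, 1->1, 9->4
Step 2: d_i = R_x(i) - R_y(i); compute d_i^2.
  (8-6)^2=4, (6-3)^2=9, (4-2)^2=4, (2-8)^2=36, (5-5)^2=0, (1-7)^2=36, (3-1)^2=4, (7-4)^2=9
sum(d^2) = 102.
Step 3: rho = 1 - 6*102 / (8*(8^2 - 1)) = 1 - 612/504 = -0.214286.
Step 4: Under H0, t = rho * sqrt((n-2)/(1-rho^2)) = -0.5374 ~ t(6).
Step 5: Two-sided p-value from the t-distribution with 6 df = 0.610344.
Step 6: alpha = 0.05. fail to reject H0.

rho = -0.2143, p = 0.610344, fail to reject H0 at alpha = 0.05.


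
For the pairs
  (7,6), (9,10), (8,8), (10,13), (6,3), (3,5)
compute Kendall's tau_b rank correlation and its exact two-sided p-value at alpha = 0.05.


Step 1: Enumerate the 15 unordered pairs (i,j) with i<j and classify each by sign(x_j-x_i) * sign(y_j-y_i).
  (1,2):dx=+2,dy=+4->C; (1,3):dx=+1,dy=+2->C; (1,4):dx=+3,dy=+7->C; (1,5):dx=-1,dy=-3->C
  (1,6):dx=-4,dy=-1->C; (2,3):dx=-1,dy=-2->C; (2,4):dx=+1,dy=+3->C; (2,5):dx=-3,dy=-7->C
  (2,6):dx=-6,dy=-5->C; (3,4):dx=+2,dy=+5->C; (3,5):dx=-2,dy=-5->C; (3,6):dx=-5,dy=-3->C
  (4,5):dx=-4,dy=-10->C; (4,6):dx=-7,dy=-8->C; (5,6):dx=-3,dy=+2->D
Step 2: C = 14, D = 1, total pairs = 15.
Step 3: tau = (C - D)/(n(n-1)/2) = (14 - 1)/15 = 0.866667.
Step 4: Exact two-sided p-value (enumerate n! = 720 permutations of y under H0): p = 0.016667.
Step 5: alpha = 0.05. reject H0.

tau_b = 0.8667 (C=14, D=1), p = 0.016667, reject H0.


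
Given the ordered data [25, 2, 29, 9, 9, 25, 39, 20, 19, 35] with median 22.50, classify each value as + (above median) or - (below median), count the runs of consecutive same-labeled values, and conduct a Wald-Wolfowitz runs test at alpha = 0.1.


Step 1: Compute median = 22.50; label A = above, B = below.
Labels in order: ABABBAABBA  (n_A = 5, n_B = 5)
Step 2: Count runs R = 7.
Step 3: Under H0 (random ordering), E[R] = 2*n_A*n_B/(n_A+n_B) + 1 = 2*5*5/10 + 1 = 6.0000.
        Var[R] = 2*n_A*n_B*(2*n_A*n_B - n_A - n_B) / ((n_A+n_B)^2 * (n_A+n_B-1)) = 2000/900 = 2.2222.
        SD[R] = 1.4907.
Step 4: Continuity-corrected z = (R - 0.5 - E[R]) / SD[R] = (7 - 0.5 - 6.0000) / 1.4907 = 0.3354.
Step 5: Two-sided p-value via normal approximation = 2*(1 - Phi(|z|)) = 0.737316.
Step 6: alpha = 0.1. fail to reject H0.

R = 7, z = 0.3354, p = 0.737316, fail to reject H0.


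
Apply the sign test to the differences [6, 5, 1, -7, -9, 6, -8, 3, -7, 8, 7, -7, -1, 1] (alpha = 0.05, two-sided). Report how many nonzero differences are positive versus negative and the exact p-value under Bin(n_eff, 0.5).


Step 1: Discard zero differences. Original n = 14; n_eff = number of nonzero differences = 14.
Nonzero differences (with sign): +6, +5, +1, -7, -9, +6, -8, +3, -7, +8, +7, -7, -1, +1
Step 2: Count signs: positive = 8, negative = 6.
Step 3: Under H0: P(positive) = 0.5, so the number of positives S ~ Bin(14, 0.5).
Step 4: Two-sided exact p-value = sum of Bin(14,0.5) probabilities at or below the observed probability = 0.790527.
Step 5: alpha = 0.05. fail to reject H0.

n_eff = 14, pos = 8, neg = 6, p = 0.790527, fail to reject H0.


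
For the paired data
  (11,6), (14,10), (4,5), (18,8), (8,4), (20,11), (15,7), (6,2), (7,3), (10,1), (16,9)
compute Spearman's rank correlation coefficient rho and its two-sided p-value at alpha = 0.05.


Step 1: Rank x and y separately (midranks; no ties here).
rank(x): 11->6, 14->7, 4->1, 18->10, 8->4, 20->11, 15->8, 6->2, 7->3, 10->5, 16->9
rank(y): 6->6, 10->10, 5->5, 8->8, 4->4, 11->11, 7->7, 2->2, 3->3, 1->1, 9->9
Step 2: d_i = R_x(i) - R_y(i); compute d_i^2.
  (6-6)^2=0, (7-10)^2=9, (1-5)^2=16, (10-8)^2=4, (4-4)^2=0, (11-11)^2=0, (8-7)^2=1, (2-2)^2=0, (3-3)^2=0, (5-1)^2=16, (9-9)^2=0
sum(d^2) = 46.
Step 3: rho = 1 - 6*46 / (11*(11^2 - 1)) = 1 - 276/1320 = 0.790909.
Step 4: Under H0, t = rho * sqrt((n-2)/(1-rho^2)) = 3.8774 ~ t(9).
Step 5: Two-sided p-value from the t-distribution with 9 df = 0.003746.
Step 6: alpha = 0.05. reject H0.

rho = 0.7909, p = 0.003746, reject H0 at alpha = 0.05.


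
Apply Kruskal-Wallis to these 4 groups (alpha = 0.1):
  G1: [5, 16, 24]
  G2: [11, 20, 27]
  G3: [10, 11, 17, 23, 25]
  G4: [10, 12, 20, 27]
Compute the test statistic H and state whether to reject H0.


Step 1: Combine all N = 15 observations and assign midranks.
sorted (value, group, rank): (5,G1,1), (10,G3,2.5), (10,G4,2.5), (11,G2,4.5), (11,G3,4.5), (12,G4,6), (16,G1,7), (17,G3,8), (20,G2,9.5), (20,G4,9.5), (23,G3,11), (24,G1,12), (25,G3,13), (27,G2,14.5), (27,G4,14.5)
Step 2: Sum ranks within each group.
R_1 = 20 (n_1 = 3)
R_2 = 28.5 (n_2 = 3)
R_3 = 39 (n_3 = 5)
R_4 = 32.5 (n_4 = 4)
Step 3: H = 12/(N(N+1)) * sum(R_i^2/n_i) - 3(N+1)
     = 12/(15*16) * (20^2/3 + 28.5^2/3 + 39^2/5 + 32.5^2/4) - 3*16
     = 0.050000 * 972.346 - 48
     = 0.617292.
Step 4: Ties present; correction factor C = 1 - 24/(15^3 - 15) = 0.992857. Corrected H = 0.617292 / 0.992857 = 0.621733.
Step 5: Under H0, H ~ chi^2(3); p-value = 0.891440.
Step 6: alpha = 0.1. fail to reject H0.

H = 0.6217, df = 3, p = 0.891440, fail to reject H0.


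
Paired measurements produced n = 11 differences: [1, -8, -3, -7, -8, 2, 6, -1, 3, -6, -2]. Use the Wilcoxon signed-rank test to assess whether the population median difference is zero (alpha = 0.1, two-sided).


Step 1: Drop any zero differences (none here) and take |d_i|.
|d| = [1, 8, 3, 7, 8, 2, 6, 1, 3, 6, 2]
Step 2: Midrank |d_i| (ties get averaged ranks).
ranks: |1|->1.5, |8|->10.5, |3|->5.5, |7|->9, |8|->10.5, |2|->3.5, |6|->7.5, |1|->1.5, |3|->5.5, |6|->7.5, |2|->3.5
Step 3: Attach original signs; sum ranks with positive sign and with negative sign.
W+ = 1.5 + 3.5 + 7.5 + 5.5 = 18
W- = 10.5 + 5.5 + 9 + 10.5 + 1.5 + 7.5 + 3.5 = 48
(Check: W+ + W- = 66 should equal n(n+1)/2 = 66.)
Step 4: Test statistic W = min(W+, W-) = 18.
Step 5: Ties in |d|, so use the tie-corrected normal approximation.
        E[W] = n(n+1)/4 = 11*12/4 = 33.
        Tie groups: |d|=1 (t=2), |d|=2 (t=2), |d|=3 (t=2), |d|=6 (t=2), |d|=8 (t=2); sum(t^3 - t) = 30.
        Var[W] = n(n+1)(2n+1)/24 - sum(t^3-t)/48 = 3036/24 - 30/48 = 125.875.
        z = (W - E[W]) / sqrt(Var[W]) = (18 - 33) / 11.2194 = -1.3370.
        Two-sided p = 2*Phi(z) = 0.181233.
Step 6: alpha = 0.1. fail to reject H0.

W+ = 18, W- = 48, W = min = 18, p = 0.181233, fail to reject H0.


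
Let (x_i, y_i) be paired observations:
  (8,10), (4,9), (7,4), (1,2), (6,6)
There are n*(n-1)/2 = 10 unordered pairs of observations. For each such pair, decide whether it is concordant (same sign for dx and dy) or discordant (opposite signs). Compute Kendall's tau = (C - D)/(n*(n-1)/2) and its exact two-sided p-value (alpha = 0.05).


Step 1: Enumerate the 10 unordered pairs (i,j) with i<j and classify each by sign(x_j-x_i) * sign(y_j-y_i).
  (1,2):dx=-4,dy=-1->C; (1,3):dx=-1,dy=-6->C; (1,4):dx=-7,dy=-8->C; (1,5):dx=-2,dy=-4->C
  (2,3):dx=+3,dy=-5->D; (2,4):dx=-3,dy=-7->C; (2,5):dx=+2,dy=-3->D; (3,4):dx=-6,dy=-2->C
  (3,5):dx=-1,dy=+2->D; (4,5):dx=+5,dy=+4->C
Step 2: C = 7, D = 3, total pairs = 10.
Step 3: tau = (C - D)/(n(n-1)/2) = (7 - 3)/10 = 0.400000.
Step 4: Exact two-sided p-value (enumerate n! = 120 permutations of y under H0): p = 0.483333.
Step 5: alpha = 0.05. fail to reject H0.

tau_b = 0.4000 (C=7, D=3), p = 0.483333, fail to reject H0.


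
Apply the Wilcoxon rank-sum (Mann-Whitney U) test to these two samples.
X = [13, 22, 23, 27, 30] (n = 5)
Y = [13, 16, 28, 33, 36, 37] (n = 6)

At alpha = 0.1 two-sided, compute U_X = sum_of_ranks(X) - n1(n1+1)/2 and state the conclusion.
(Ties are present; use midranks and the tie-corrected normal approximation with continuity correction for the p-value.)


Step 1: Combine and sort all 11 observations; assign midranks.
sorted (value, group): (13,X), (13,Y), (16,Y), (22,X), (23,X), (27,X), (28,Y), (30,X), (33,Y), (36,Y), (37,Y)
ranks: 13->1.5, 13->1.5, 16->3, 22->4, 23->5, 27->6, 28->7, 30->8, 33->9, 36->10, 37->11
Step 2: Rank sum for X: R1 = 1.5 + 4 + 5 + 6 + 8 = 24.5.
Step 3: U_X = R1 - n1(n1+1)/2 = 24.5 - 5*6/2 = 24.5 - 15 = 9.5.
       U_Y = n1*n2 - U_X = 30 - 9.5 = 20.5.
Step 4: Ties are present, so use the tie-corrected normal approximation (with continuity correction) for the p-value.
Step 5: p-value = 0.360216; compare to alpha = 0.1. fail to reject H0.

U_X = 9.5, p = 0.360216, fail to reject H0 at alpha = 0.1.


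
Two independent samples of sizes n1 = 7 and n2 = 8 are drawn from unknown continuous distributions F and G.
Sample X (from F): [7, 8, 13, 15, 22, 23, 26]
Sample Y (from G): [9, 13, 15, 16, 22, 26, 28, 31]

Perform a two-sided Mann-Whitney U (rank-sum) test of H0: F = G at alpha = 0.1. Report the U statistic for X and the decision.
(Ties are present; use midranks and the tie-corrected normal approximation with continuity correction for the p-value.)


Step 1: Combine and sort all 15 observations; assign midranks.
sorted (value, group): (7,X), (8,X), (9,Y), (13,X), (13,Y), (15,X), (15,Y), (16,Y), (22,X), (22,Y), (23,X), (26,X), (26,Y), (28,Y), (31,Y)
ranks: 7->1, 8->2, 9->3, 13->4.5, 13->4.5, 15->6.5, 15->6.5, 16->8, 22->9.5, 22->9.5, 23->11, 26->12.5, 26->12.5, 28->14, 31->15
Step 2: Rank sum for X: R1 = 1 + 2 + 4.5 + 6.5 + 9.5 + 11 + 12.5 = 47.
Step 3: U_X = R1 - n1(n1+1)/2 = 47 - 7*8/2 = 47 - 28 = 19.
       U_Y = n1*n2 - U_X = 56 - 19 = 37.
Step 4: Ties are present, so use the tie-corrected normal approximation (with continuity correction) for the p-value.
Step 5: p-value = 0.323537; compare to alpha = 0.1. fail to reject H0.

U_X = 19, p = 0.323537, fail to reject H0 at alpha = 0.1.


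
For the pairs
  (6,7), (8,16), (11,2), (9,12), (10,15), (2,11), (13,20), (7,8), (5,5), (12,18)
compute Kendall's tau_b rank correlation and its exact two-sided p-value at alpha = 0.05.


Step 1: Enumerate the 45 unordered pairs (i,j) with i<j and classify each by sign(x_j-x_i) * sign(y_j-y_i).
  (1,2):dx=+2,dy=+9->C; (1,3):dx=+5,dy=-5->D; (1,4):dx=+3,dy=+5->C; (1,5):dx=+4,dy=+8->C
  (1,6):dx=-4,dy=+4->D; (1,7):dx=+7,dy=+13->C; (1,8):dx=+1,dy=+1->C; (1,9):dx=-1,dy=-2->C
  (1,10):dx=+6,dy=+11->C; (2,3):dx=+3,dy=-14->D; (2,4):dx=+1,dy=-4->D; (2,5):dx=+2,dy=-1->D
  (2,6):dx=-6,dy=-5->C; (2,7):dx=+5,dy=+4->C; (2,8):dx=-1,dy=-8->C; (2,9):dx=-3,dy=-11->C
  (2,10):dx=+4,dy=+2->C; (3,4):dx=-2,dy=+10->D; (3,5):dx=-1,dy=+13->D; (3,6):dx=-9,dy=+9->D
  (3,7):dx=+2,dy=+18->C; (3,8):dx=-4,dy=+6->D; (3,9):dx=-6,dy=+3->D; (3,10):dx=+1,dy=+16->C
  (4,5):dx=+1,dy=+3->C; (4,6):dx=-7,dy=-1->C; (4,7):dx=+4,dy=+8->C; (4,8):dx=-2,dy=-4->C
  (4,9):dx=-4,dy=-7->C; (4,10):dx=+3,dy=+6->C; (5,6):dx=-8,dy=-4->C; (5,7):dx=+3,dy=+5->C
  (5,8):dx=-3,dy=-7->C; (5,9):dx=-5,dy=-10->C; (5,10):dx=+2,dy=+3->C; (6,7):dx=+11,dy=+9->C
  (6,8):dx=+5,dy=-3->D; (6,9):dx=+3,dy=-6->D; (6,10):dx=+10,dy=+7->C; (7,8):dx=-6,dy=-12->C
  (7,9):dx=-8,dy=-15->C; (7,10):dx=-1,dy=-2->C; (8,9):dx=-2,dy=-3->C; (8,10):dx=+5,dy=+10->C
  (9,10):dx=+7,dy=+13->C
Step 2: C = 33, D = 12, total pairs = 45.
Step 3: tau = (C - D)/(n(n-1)/2) = (33 - 12)/45 = 0.466667.
Step 4: Exact two-sided p-value (enumerate n! = 3628800 permutations of y under H0): p = 0.072550.
Step 5: alpha = 0.05. fail to reject H0.

tau_b = 0.4667 (C=33, D=12), p = 0.072550, fail to reject H0.


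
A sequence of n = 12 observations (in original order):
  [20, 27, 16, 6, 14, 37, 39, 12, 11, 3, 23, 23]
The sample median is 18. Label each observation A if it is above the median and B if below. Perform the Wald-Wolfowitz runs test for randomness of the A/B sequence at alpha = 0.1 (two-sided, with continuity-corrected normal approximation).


Step 1: Compute median = 18; label A = above, B = below.
Labels in order: AABBBAABBBAA  (n_A = 6, n_B = 6)
Step 2: Count runs R = 5.
Step 3: Under H0 (random ordering), E[R] = 2*n_A*n_B/(n_A+n_B) + 1 = 2*6*6/12 + 1 = 7.0000.
        Var[R] = 2*n_A*n_B*(2*n_A*n_B - n_A - n_B) / ((n_A+n_B)^2 * (n_A+n_B-1)) = 4320/1584 = 2.7273.
        SD[R] = 1.6514.
Step 4: Continuity-corrected z = (R + 0.5 - E[R]) / SD[R] = (5 + 0.5 - 7.0000) / 1.6514 = -0.9083.
Step 5: Two-sided p-value via normal approximation = 2*(1 - Phi(|z|)) = 0.363722.
Step 6: alpha = 0.1. fail to reject H0.

R = 5, z = -0.9083, p = 0.363722, fail to reject H0.


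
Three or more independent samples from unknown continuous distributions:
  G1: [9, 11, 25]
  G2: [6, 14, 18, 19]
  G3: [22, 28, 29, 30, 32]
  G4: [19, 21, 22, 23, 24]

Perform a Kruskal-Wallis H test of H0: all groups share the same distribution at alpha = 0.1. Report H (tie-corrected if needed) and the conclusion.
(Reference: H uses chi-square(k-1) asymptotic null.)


Step 1: Combine all N = 17 observations and assign midranks.
sorted (value, group, rank): (6,G2,1), (9,G1,2), (11,G1,3), (14,G2,4), (18,G2,5), (19,G2,6.5), (19,G4,6.5), (21,G4,8), (22,G3,9.5), (22,G4,9.5), (23,G4,11), (24,G4,12), (25,G1,13), (28,G3,14), (29,G3,15), (30,G3,16), (32,G3,17)
Step 2: Sum ranks within each group.
R_1 = 18 (n_1 = 3)
R_2 = 16.5 (n_2 = 4)
R_3 = 71.5 (n_3 = 5)
R_4 = 47 (n_4 = 5)
Step 3: H = 12/(N(N+1)) * sum(R_i^2/n_i) - 3(N+1)
     = 12/(17*18) * (18^2/3 + 16.5^2/4 + 71.5^2/5 + 47^2/5) - 3*18
     = 0.039216 * 1640.31 - 54
     = 10.325980.
Step 4: Ties present; correction factor C = 1 - 12/(17^3 - 17) = 0.997549. Corrected H = 10.325980 / 0.997549 = 10.351351.
Step 5: Under H0, H ~ chi^2(3); p-value = 0.015804.
Step 6: alpha = 0.1. reject H0.

H = 10.3514, df = 3, p = 0.015804, reject H0.


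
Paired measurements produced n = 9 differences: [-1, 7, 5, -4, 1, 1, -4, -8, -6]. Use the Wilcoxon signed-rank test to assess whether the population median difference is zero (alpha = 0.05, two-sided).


Step 1: Drop any zero differences (none here) and take |d_i|.
|d| = [1, 7, 5, 4, 1, 1, 4, 8, 6]
Step 2: Midrank |d_i| (ties get averaged ranks).
ranks: |1|->2, |7|->8, |5|->6, |4|->4.5, |1|->2, |1|->2, |4|->4.5, |8|->9, |6|->7
Step 3: Attach original signs; sum ranks with positive sign and with negative sign.
W+ = 8 + 6 + 2 + 2 = 18
W- = 2 + 4.5 + 4.5 + 9 + 7 = 27
(Check: W+ + W- = 45 should equal n(n+1)/2 = 45.)
Step 4: Test statistic W = min(W+, W-) = 18.
Step 5: Ties in |d|, so use the tie-corrected normal approximation.
        E[W] = n(n+1)/4 = 9*10/4 = 22.5.
        Tie groups: |d|=1 (t=3), |d|=4 (t=2); sum(t^3 - t) = 30.
        Var[W] = n(n+1)(2n+1)/24 - sum(t^3-t)/48 = 1710/24 - 30/48 = 70.625.
        z = (W - E[W]) / sqrt(Var[W]) = (18 - 22.5) / 8.4039 = -0.5355.
        Two-sided p = 2*Phi(z) = 0.592326.
Step 6: alpha = 0.05. fail to reject H0.

W+ = 18, W- = 27, W = min = 18, p = 0.592326, fail to reject H0.


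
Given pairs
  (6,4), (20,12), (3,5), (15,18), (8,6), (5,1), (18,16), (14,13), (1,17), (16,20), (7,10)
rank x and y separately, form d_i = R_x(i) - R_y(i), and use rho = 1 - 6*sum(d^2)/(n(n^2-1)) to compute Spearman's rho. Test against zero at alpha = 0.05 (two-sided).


Step 1: Rank x and y separately (midranks; no ties here).
rank(x): 6->4, 20->11, 3->2, 15->8, 8->6, 5->3, 18->10, 14->7, 1->1, 16->9, 7->5
rank(y): 4->2, 12->6, 5->3, 18->10, 6->4, 1->1, 16->8, 13->7, 17->9, 20->11, 10->5
Step 2: d_i = R_x(i) - R_y(i); compute d_i^2.
  (4-2)^2=4, (11-6)^2=25, (2-3)^2=1, (8-10)^2=4, (6-4)^2=4, (3-1)^2=4, (10-8)^2=4, (7-7)^2=0, (1-9)^2=64, (9-11)^2=4, (5-5)^2=0
sum(d^2) = 114.
Step 3: rho = 1 - 6*114 / (11*(11^2 - 1)) = 1 - 684/1320 = 0.481818.
Step 4: Under H0, t = rho * sqrt((n-2)/(1-rho^2)) = 1.6496 ~ t(9).
Step 5: Two-sided p-value from the t-distribution with 9 df = 0.133434.
Step 6: alpha = 0.05. fail to reject H0.

rho = 0.4818, p = 0.133434, fail to reject H0 at alpha = 0.05.


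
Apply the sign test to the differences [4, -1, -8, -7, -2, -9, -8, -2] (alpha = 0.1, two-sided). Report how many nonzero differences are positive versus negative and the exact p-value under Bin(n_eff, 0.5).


Step 1: Discard zero differences. Original n = 8; n_eff = number of nonzero differences = 8.
Nonzero differences (with sign): +4, -1, -8, -7, -2, -9, -8, -2
Step 2: Count signs: positive = 1, negative = 7.
Step 3: Under H0: P(positive) = 0.5, so the number of positives S ~ Bin(8, 0.5).
Step 4: Two-sided exact p-value = sum of Bin(8,0.5) probabilities at or below the observed probability = 0.070312.
Step 5: alpha = 0.1. reject H0.

n_eff = 8, pos = 1, neg = 7, p = 0.070312, reject H0.


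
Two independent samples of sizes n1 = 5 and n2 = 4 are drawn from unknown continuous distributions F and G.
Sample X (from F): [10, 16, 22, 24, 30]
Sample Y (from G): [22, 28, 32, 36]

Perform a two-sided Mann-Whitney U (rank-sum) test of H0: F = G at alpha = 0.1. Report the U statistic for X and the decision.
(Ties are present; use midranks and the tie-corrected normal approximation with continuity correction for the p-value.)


Step 1: Combine and sort all 9 observations; assign midranks.
sorted (value, group): (10,X), (16,X), (22,X), (22,Y), (24,X), (28,Y), (30,X), (32,Y), (36,Y)
ranks: 10->1, 16->2, 22->3.5, 22->3.5, 24->5, 28->6, 30->7, 32->8, 36->9
Step 2: Rank sum for X: R1 = 1 + 2 + 3.5 + 5 + 7 = 18.5.
Step 3: U_X = R1 - n1(n1+1)/2 = 18.5 - 5*6/2 = 18.5 - 15 = 3.5.
       U_Y = n1*n2 - U_X = 20 - 3.5 = 16.5.
Step 4: Ties are present, so use the tie-corrected normal approximation (with continuity correction) for the p-value.
Step 5: p-value = 0.139983; compare to alpha = 0.1. fail to reject H0.

U_X = 3.5, p = 0.139983, fail to reject H0 at alpha = 0.1.


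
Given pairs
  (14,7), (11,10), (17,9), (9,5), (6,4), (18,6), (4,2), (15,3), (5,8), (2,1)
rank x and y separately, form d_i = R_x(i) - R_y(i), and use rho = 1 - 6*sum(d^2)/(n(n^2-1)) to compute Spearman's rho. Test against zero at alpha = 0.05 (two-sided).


Step 1: Rank x and y separately (midranks; no ties here).
rank(x): 14->7, 11->6, 17->9, 9->5, 6->4, 18->10, 4->2, 15->8, 5->3, 2->1
rank(y): 7->7, 10->10, 9->9, 5->5, 4->4, 6->6, 2->2, 3->3, 8->8, 1->1
Step 2: d_i = R_x(i) - R_y(i); compute d_i^2.
  (7-7)^2=0, (6-10)^2=16, (9-9)^2=0, (5-5)^2=0, (4-4)^2=0, (10-6)^2=16, (2-2)^2=0, (8-3)^2=25, (3-8)^2=25, (1-1)^2=0
sum(d^2) = 82.
Step 3: rho = 1 - 6*82 / (10*(10^2 - 1)) = 1 - 492/990 = 0.503030.
Step 4: Under H0, t = rho * sqrt((n-2)/(1-rho^2)) = 1.6462 ~ t(8).
Step 5: Two-sided p-value from the t-distribution with 8 df = 0.138334.
Step 6: alpha = 0.05. fail to reject H0.

rho = 0.5030, p = 0.138334, fail to reject H0 at alpha = 0.05.


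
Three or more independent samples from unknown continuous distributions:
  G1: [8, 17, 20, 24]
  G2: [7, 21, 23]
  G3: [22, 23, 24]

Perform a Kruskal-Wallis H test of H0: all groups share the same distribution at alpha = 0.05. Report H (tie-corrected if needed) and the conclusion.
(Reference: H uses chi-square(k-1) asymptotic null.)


Step 1: Combine all N = 10 observations and assign midranks.
sorted (value, group, rank): (7,G2,1), (8,G1,2), (17,G1,3), (20,G1,4), (21,G2,5), (22,G3,6), (23,G2,7.5), (23,G3,7.5), (24,G1,9.5), (24,G3,9.5)
Step 2: Sum ranks within each group.
R_1 = 18.5 (n_1 = 4)
R_2 = 13.5 (n_2 = 3)
R_3 = 23 (n_3 = 3)
Step 3: H = 12/(N(N+1)) * sum(R_i^2/n_i) - 3(N+1)
     = 12/(10*11) * (18.5^2/4 + 13.5^2/3 + 23^2/3) - 3*11
     = 0.109091 * 322.646 - 33
     = 2.197727.
Step 4: Ties present; correction factor C = 1 - 12/(10^3 - 10) = 0.987879. Corrected H = 2.197727 / 0.987879 = 2.224693.
Step 5: Under H0, H ~ chi^2(2); p-value = 0.328787.
Step 6: alpha = 0.05. fail to reject H0.

H = 2.2247, df = 2, p = 0.328787, fail to reject H0.


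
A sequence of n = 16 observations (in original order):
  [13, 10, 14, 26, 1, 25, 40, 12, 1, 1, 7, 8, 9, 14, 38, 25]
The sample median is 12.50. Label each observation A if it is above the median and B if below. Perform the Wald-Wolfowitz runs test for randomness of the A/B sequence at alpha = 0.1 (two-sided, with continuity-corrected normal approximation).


Step 1: Compute median = 12.50; label A = above, B = below.
Labels in order: ABAABAABBBBBBAAA  (n_A = 8, n_B = 8)
Step 2: Count runs R = 7.
Step 3: Under H0 (random ordering), E[R] = 2*n_A*n_B/(n_A+n_B) + 1 = 2*8*8/16 + 1 = 9.0000.
        Var[R] = 2*n_A*n_B*(2*n_A*n_B - n_A - n_B) / ((n_A+n_B)^2 * (n_A+n_B-1)) = 14336/3840 = 3.7333.
        SD[R] = 1.9322.
Step 4: Continuity-corrected z = (R + 0.5 - E[R]) / SD[R] = (7 + 0.5 - 9.0000) / 1.9322 = -0.7763.
Step 5: Two-sided p-value via normal approximation = 2*(1 - Phi(|z|)) = 0.437558.
Step 6: alpha = 0.1. fail to reject H0.

R = 7, z = -0.7763, p = 0.437558, fail to reject H0.


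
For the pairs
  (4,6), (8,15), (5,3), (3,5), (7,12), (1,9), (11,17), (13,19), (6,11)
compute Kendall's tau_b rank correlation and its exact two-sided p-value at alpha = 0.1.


Step 1: Enumerate the 36 unordered pairs (i,j) with i<j and classify each by sign(x_j-x_i) * sign(y_j-y_i).
  (1,2):dx=+4,dy=+9->C; (1,3):dx=+1,dy=-3->D; (1,4):dx=-1,dy=-1->C; (1,5):dx=+3,dy=+6->C
  (1,6):dx=-3,dy=+3->D; (1,7):dx=+7,dy=+11->C; (1,8):dx=+9,dy=+13->C; (1,9):dx=+2,dy=+5->C
  (2,3):dx=-3,dy=-12->C; (2,4):dx=-5,dy=-10->C; (2,5):dx=-1,dy=-3->C; (2,6):dx=-7,dy=-6->C
  (2,7):dx=+3,dy=+2->C; (2,8):dx=+5,dy=+4->C; (2,9):dx=-2,dy=-4->C; (3,4):dx=-2,dy=+2->D
  (3,5):dx=+2,dy=+9->C; (3,6):dx=-4,dy=+6->D; (3,7):dx=+6,dy=+14->C; (3,8):dx=+8,dy=+16->C
  (3,9):dx=+1,dy=+8->C; (4,5):dx=+4,dy=+7->C; (4,6):dx=-2,dy=+4->D; (4,7):dx=+8,dy=+12->C
  (4,8):dx=+10,dy=+14->C; (4,9):dx=+3,dy=+6->C; (5,6):dx=-6,dy=-3->C; (5,7):dx=+4,dy=+5->C
  (5,8):dx=+6,dy=+7->C; (5,9):dx=-1,dy=-1->C; (6,7):dx=+10,dy=+8->C; (6,8):dx=+12,dy=+10->C
  (6,9):dx=+5,dy=+2->C; (7,8):dx=+2,dy=+2->C; (7,9):dx=-5,dy=-6->C; (8,9):dx=-7,dy=-8->C
Step 2: C = 31, D = 5, total pairs = 36.
Step 3: tau = (C - D)/(n(n-1)/2) = (31 - 5)/36 = 0.722222.
Step 4: Exact two-sided p-value (enumerate n! = 362880 permutations of y under H0): p = 0.005886.
Step 5: alpha = 0.1. reject H0.

tau_b = 0.7222 (C=31, D=5), p = 0.005886, reject H0.
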